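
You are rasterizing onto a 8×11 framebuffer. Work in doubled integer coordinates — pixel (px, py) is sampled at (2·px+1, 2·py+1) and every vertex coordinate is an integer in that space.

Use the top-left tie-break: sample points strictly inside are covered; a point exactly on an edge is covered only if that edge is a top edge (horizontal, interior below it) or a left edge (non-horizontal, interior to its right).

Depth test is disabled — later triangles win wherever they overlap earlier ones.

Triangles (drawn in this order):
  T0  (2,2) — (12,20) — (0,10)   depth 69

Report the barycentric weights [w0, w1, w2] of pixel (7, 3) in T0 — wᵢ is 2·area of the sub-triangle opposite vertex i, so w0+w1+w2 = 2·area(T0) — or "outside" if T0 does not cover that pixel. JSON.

T0:
  2·area = 116
  edge (2, 2)→(12, 20): d=(10,18) right/bottom  bias=-1
  edge (12, 20)→(0, 10): d=(-12,-10) top-left  bias=+0
  edge (0, 10)→(2, 2): d=(2,-8) top-left  bias=+0
    (1,2)@(3, 5): e=[12,90,14] → #
    (2,2)@(5, 5): e=[-24,110,30] → ·
    (0,3)@(1, 7): e=[68,46,2] → #
    (2,3)@(5, 7): e=[-4,86,34] → ·
    (0,4)@(1, 9): e=[88,22,6] → #
    (2,4)@(5, 9): e=[16,62,38] → #
    (3,4)@(7, 9): e=[-20,82,54] → ·
    (0,5)@(1, 11): e=[108,-2,10] → ·
    (1,5)@(3, 11): e=[72,18,26] → #
    (3,5)@(7, 11): e=[0,58,58] → ·  [on edge]
    (1,6)@(3, 13): e=[92,-6,30] → ·
    (2,6)@(5, 13): e=[56,14,46] → #
  covered (14 px):
    · · · · · · · ·
    · · · · · · · ·
    · # · · · · · ·
    # # · · · · · ·
    # # # · · · · ·
    · # # · · · · ·
    · · # # · · · ·
    · · · # # · · ·
    · · · · # · · ·
    · · · · · # · ·
    · · · · · · · ·

Final: "outside"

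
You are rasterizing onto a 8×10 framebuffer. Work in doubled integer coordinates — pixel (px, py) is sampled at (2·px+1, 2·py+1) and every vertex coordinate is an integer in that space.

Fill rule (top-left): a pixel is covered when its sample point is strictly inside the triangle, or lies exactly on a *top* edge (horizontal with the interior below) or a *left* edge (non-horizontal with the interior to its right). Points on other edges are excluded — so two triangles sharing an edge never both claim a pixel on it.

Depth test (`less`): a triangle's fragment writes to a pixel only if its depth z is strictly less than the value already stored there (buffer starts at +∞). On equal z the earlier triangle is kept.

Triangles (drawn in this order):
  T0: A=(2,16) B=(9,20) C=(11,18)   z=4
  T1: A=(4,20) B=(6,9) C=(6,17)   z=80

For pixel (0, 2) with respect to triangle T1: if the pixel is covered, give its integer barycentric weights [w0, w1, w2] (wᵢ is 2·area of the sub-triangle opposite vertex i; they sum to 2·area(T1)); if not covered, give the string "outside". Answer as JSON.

T0:
  2·area = 22  (B↔C swapped to make it positive)
  edge (2, 16)→(11, 18): d=(9,2) right/bottom  bias=-1
  edge (11, 18)→(9, 20): d=(-2,2) right/bottom  bias=-1
  edge (9, 20)→(2, 16): d=(-7,-4) top-left  bias=+0
    (2,8)@(5, 17): e=[3,14,5] → X
    (3,8)@(7, 17): e=[-1,10,13] → .
    (2,9)@(5, 19): e=[21,10,-9] → .
    (4,9)@(9, 19): e=[13,2,7] → X
    (5,9)@(11, 19): e=[9,-2,15] → .
  covered (2 px):
    . . . . . . . .
    . . . . . . . .
    . . . . . . . .
    . . . . . . . .
    . . . . . . . .
    . . . . . . . .
    . . . . . . . .
    . . . . . . . .
    . . X . . . . .
    . . . . X . . .
T1:
  2·area = 16
  edge (4, 20)→(6, 9): d=(2,-11) top-left  bias=+0
  edge (6, 9)→(6, 17): d=(0,8) right/bottom  bias=-1
  edge (6, 17)→(4, 20): d=(-2,3) right/bottom  bias=-1
    (2,7)@(5, 15): e=[1,8,7] → X
    (3,7)@(7, 15): e=[23,-8,1] → .
    (2,8)@(5, 17): e=[5,8,3] → X
    (3,8)@(7, 17): e=[27,-8,-3] → .
    (2,9)@(5, 19): e=[9,8,-1] → .
  covered (2 px):
    . . . . . . . .
    . . . . . . . .
    . . . . . . . .
    . . . . . . . .
    . . . . . . . .
    . . . . . . . .
    . . . . . . . .
    . . X . . . . .
    . . X . . . . .
    . . . . . . . .

Final: "outside"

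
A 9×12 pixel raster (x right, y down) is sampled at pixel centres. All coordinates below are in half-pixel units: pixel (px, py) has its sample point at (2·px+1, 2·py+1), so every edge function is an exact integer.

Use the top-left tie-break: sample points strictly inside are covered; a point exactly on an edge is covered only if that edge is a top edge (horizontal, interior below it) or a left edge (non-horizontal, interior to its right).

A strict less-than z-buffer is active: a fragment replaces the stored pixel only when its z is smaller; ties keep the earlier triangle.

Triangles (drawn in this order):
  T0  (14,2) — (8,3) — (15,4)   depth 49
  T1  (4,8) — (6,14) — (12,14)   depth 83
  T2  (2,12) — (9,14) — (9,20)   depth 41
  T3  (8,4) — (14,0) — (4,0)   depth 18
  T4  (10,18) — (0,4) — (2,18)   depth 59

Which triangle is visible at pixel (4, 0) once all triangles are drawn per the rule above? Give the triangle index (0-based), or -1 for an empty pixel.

T0:
  2·area = 13  (B↔C swapped to make it positive)
  edge (14, 2)→(15, 4): d=(1,2) right/bottom  bias=-1
  edge (15, 4)→(8, 3): d=(-7,-1) top-left  bias=+0
  edge (8, 3)→(14, 2): d=(6,-1) top-left  bias=+0
    (4,1)@(9, 3): e=[11,1,1] → █
    (5,1)@(11, 3): e=[7,3,3] → █
    (6,1)@(13, 3): e=[3,5,5] → █
    (7,1)@(15, 3): e=[-1,7,7] → ·
    (4,2)@(9, 5): e=[13,-13,13] → ·
    (5,2)@(11, 5): e=[9,-11,15] → ·
    (6,2)@(13, 5): e=[5,-9,17] → ·
  covered (3 px):
    · · · · · · · · ·
    · · · · █ █ █ · ·
    · · · · · · · · ·
    · · · · · · · · ·
    · · · · · · · · ·
    · · · · · · · · ·
    · · · · · · · · ·
    · · · · · · · · ·
    · · · · · · · · ·
    · · · · · · · · ·
    · · · · · · · · ·
    · · · · · · · · ·
T1:
  2·area = 36  (B↔C swapped to make it positive)
  edge (4, 8)→(12, 14): d=(8,6) right/bottom  bias=-1
  edge (12, 14)→(6, 14): d=(-6,0) right/bottom  bias=-1
  edge (6, 14)→(4, 8): d=(-2,-6) top-left  bias=+0
    (1,2)@(3, 5): e=[-18,54,0] → ·  [on edge]
    (2,4)@(5, 9): e=[2,30,4] → █
    (3,4)@(7, 9): e=[-10,30,16] → ·
    (2,5)@(5, 11): e=[18,18,0] → █  [on edge]
    (3,5)@(7, 11): e=[6,18,12] → █
    (4,5)@(9, 11): e=[-6,18,24] → ·
    (2,6)@(5, 13): e=[34,6,-4] → ·
    (3,6)@(7, 13): e=[22,6,8] → █
    (4,6)@(9, 13): e=[10,6,20] → █
    (5,6)@(11, 13): e=[-2,6,32] → ·
    (3,7)@(7, 15): e=[38,-6,4] → ·
    (4,7)@(9, 15): e=[26,-6,16] → ·
    (3,8)@(7, 17): e=[54,-18,0] → ·  [on edge]
    (4,11)@(9, 23): e=[90,-54,0] → ·  [on edge]
  covered (5 px):
    · · · · · · · · ·
    · · · · · · · · ·
    · · · · · · · · ·
    · · · · · · · · ·
    · · █ · · · · · ·
    · · █ █ · · · · ·
    · · · █ █ · · · ·
    · · · · · · · · ·
    · · · · · · · · ·
    · · · · · · · · ·
    · · · · · · · · ·
    · · · · · · · · ·
T2:
  2·area = 42
  edge (2, 12)→(9, 14): d=(7,2) right/bottom  bias=-1
  edge (9, 14)→(9, 20): d=(0,6) right/bottom  bias=-1
  edge (9, 20)→(2, 12): d=(-7,-8) top-left  bias=+0
    (4,0)@(9, 1): e=[-91,0,133] → ·  [on edge]
    (4,1)@(9, 3): e=[-77,0,119] → ·  [on edge]
    (4,2)@(9, 5): e=[-63,0,105] → ·  [on edge]
    (4,3)@(9, 7): e=[-49,0,91] → ·  [on edge]
    (4,4)@(9, 9): e=[-35,0,77] → ·  [on edge]
    (4,5)@(9, 11): e=[-21,0,63] → ·  [on edge]
    (1,6)@(3, 13): e=[5,36,1] → █
    (2,6)@(5, 13): e=[1,24,17] → █
    (3,6)@(7, 13): e=[-3,12,33] → ·
    (4,6)@(9, 13): e=[-7,0,49] → ·  [on edge]
    (1,7)@(3, 15): e=[19,36,-13] → ·
    (2,7)@(5, 15): e=[15,24,3] → █
    (4,7)@(9, 15): e=[7,0,35] → ·  [on edge]
    (4,8)@(9, 17): e=[21,0,21] → ·  [on edge]
    (4,9)@(9, 19): e=[35,0,7] → ·  [on edge]
    (4,10)@(9, 21): e=[49,0,-7] → ·  [on edge]
    (4,11)@(9, 23): e=[63,0,-21] → ·  [on edge]
  covered (5 px):
    · · · · · · · · ·
    · · · · · · · · ·
    · · · · · · · · ·
    · · · · · · · · ·
    · · · · · · · · ·
    · · · · · · · · ·
    · █ █ · · · · · ·
    · · █ █ · · · · ·
    · · · █ · · · · ·
    · · · · · · · · ·
    · · · · · · · · ·
    · · · · · · · · ·
T3:
  2·area = 40  (B↔C swapped to make it positive)
  edge (8, 4)→(4, 0): d=(-4,-4) top-left  bias=+0
  edge (4, 0)→(14, 0): d=(10,0) top-left  bias=+0
  edge (14, 0)→(8, 4): d=(-6,4) right/bottom  bias=-1
    (2,0)@(5, 1): e=[0,10,30] → █  [on edge]
    (3,0)@(7, 1): e=[8,10,22] → █
    (4,0)@(9, 1): e=[16,10,14] → █
    (5,0)@(11, 1): e=[24,10,6] → █
    (6,0)@(13, 1): e=[32,10,-2] → ·
    (2,1)@(5, 3): e=[-8,30,18] → ·
    (3,1)@(7, 3): e=[0,30,10] → █  [on edge]
    (5,1)@(11, 3): e=[16,30,-6] → ·
    (3,2)@(7, 5): e=[-8,50,-2] → ·
    (4,2)@(9, 5): e=[0,50,-10] → ·  [on edge]
    (5,3)@(11, 7): e=[0,70,-30] → ·  [on edge]
    (6,4)@(13, 9): e=[0,90,-50] → ·  [on edge]
    (7,5)@(15, 11): e=[0,110,-70] → ·  [on edge]
    (8,6)@(17, 13): e=[0,130,-90] → ·  [on edge]
  covered (6 px):
    · · █ █ █ █ · · ·
    · · · █ █ · · · ·
    · · · · · · · · ·
    · · · · · · · · ·
    · · · · · · · · ·
    · · · · · · · · ·
    · · · · · · · · ·
    · · · · · · · · ·
    · · · · · · · · ·
    · · · · · · · · ·
    · · · · · · · · ·
    · · · · · · · · ·
T4:
  2·area = 112  (B↔C swapped to make it positive)
  edge (10, 18)→(2, 18): d=(-8,0) right/bottom  bias=-1
  edge (2, 18)→(0, 4): d=(-2,-14) top-left  bias=+0
  edge (0, 4)→(10, 18): d=(10,14) right/bottom  bias=-1
    (0,3)@(1, 7): e=[88,8,16] → █
    (1,3)@(3, 7): e=[88,36,-12] → ·
    (0,4)@(1, 9): e=[72,4,36] → █
    (1,4)@(3, 9): e=[72,32,8] → █
    (2,4)@(5, 9): e=[72,60,-20] → ·
    (0,5)@(1, 11): e=[56,0,56] → █  [on edge]
    (2,5)@(5, 11): e=[56,56,0] → ·  [on edge]
    (0,6)@(1, 13): e=[40,-4,76] → ·
    (1,6)@(3, 13): e=[40,24,48] → █
    (2,6)@(5, 13): e=[40,52,20] → █
    (3,6)@(7, 13): e=[40,80,-8] → ·
    (1,7)@(3, 15): e=[24,20,68] → █
  covered (14 px):
    · · · · · · · · ·
    · · · · · · · · ·
    · · · · · · · · ·
    █ · · · · · · · ·
    █ █ · · · · · · ·
    █ █ · · · · · · ·
    · █ █ · · · · · ·
    · █ █ █ · · · · ·
    · █ █ █ █ · · · ·
    · · · · · · · · ·
    · · · · · · · · ·
    · · · · · · · · ·

Z-buffer (winner per pixel, '.' = empty):
  . . 3 3 3 3 . . .
  . . . 3 3 0 0 . .
  . . . . . . . . .
  4 . . . . . . . .
  4 4 1 . . . . . .
  4 4 1 1 . . . . .
  . 2 2 1 1 . . . .
  . 4 2 2 . . . . .
  . 4 4 2 4 . . . .
  . . . . . . . . .
  . . . . . . . . .
  . . . . . . . . .

Answer: 3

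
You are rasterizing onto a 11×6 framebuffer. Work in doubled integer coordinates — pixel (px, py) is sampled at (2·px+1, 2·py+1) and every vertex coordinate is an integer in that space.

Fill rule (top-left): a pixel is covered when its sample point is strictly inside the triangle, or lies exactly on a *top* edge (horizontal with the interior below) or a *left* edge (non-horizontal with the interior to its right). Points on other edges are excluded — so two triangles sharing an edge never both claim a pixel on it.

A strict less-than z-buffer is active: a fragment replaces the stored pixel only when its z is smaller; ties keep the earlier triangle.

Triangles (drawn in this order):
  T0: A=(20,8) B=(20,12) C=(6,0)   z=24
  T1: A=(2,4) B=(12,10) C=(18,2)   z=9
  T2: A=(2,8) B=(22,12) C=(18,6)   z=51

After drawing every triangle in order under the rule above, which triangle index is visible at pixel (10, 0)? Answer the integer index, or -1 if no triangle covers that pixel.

T0:
  2·area = 56
  edge (20, 8)→(20, 12): d=(0,4) right/bottom  bias=-1
  edge (20, 12)→(6, 0): d=(-14,-12) top-left  bias=+0
  edge (6, 0)→(20, 8): d=(14,8) right/bottom  bias=-1
    (5,1)@(11, 3): e=[36,18,2] → #
    (6,1)@(13, 3): e=[28,42,-14] → ·
    (5,2)@(11, 5): e=[36,-10,30] → ·
    (6,2)@(13, 5): e=[28,14,14] → #
    (7,2)@(15, 5): e=[20,38,-2] → ·
    (6,3)@(13, 7): e=[28,-14,42] → ·
    (7,3)@(15, 7): e=[20,10,26] → #
    (8,3)@(17, 7): e=[12,34,10] → #
    (9,3)@(19, 7): e=[4,58,-6] → ·
    (7,4)@(15, 9): e=[20,-18,54] → ·
    (8,4)@(17, 9): e=[12,6,38] → #
    (9,4)@(19, 9): e=[4,30,22] → #
  covered (7 px):
    · · · · · · · · · · ·
    · · · · · # · · · · ·
    · · · · · · # · · · ·
    · · · · · · · # # · ·
    · · · · · · · · # # ·
    · · · · · · · · · # ·
T1:
  2·area = 116  (B↔C swapped to make it positive)
  edge (2, 4)→(18, 2): d=(16,-2) top-left  bias=+0
  edge (18, 2)→(12, 10): d=(-6,8) right/bottom  bias=-1
  edge (12, 10)→(2, 4): d=(-10,-6) top-left  bias=+0
    (5,1)@(11, 3): e=[2,50,64] → #
    (6,1)@(13, 3): e=[6,34,76] → #
    (7,1)@(15, 3): e=[10,18,88] → #
    (8,1)@(17, 3): e=[14,2,100] → #
    (9,1)@(19, 3): e=[18,-14,112] → ·
    (2,2)@(5, 5): e=[22,86,8] → #
    (3,2)@(7, 5): e=[26,70,20] → #
    (4,2)@(9, 5): e=[30,54,32] → #
    (8,2)@(17, 5): e=[46,-10,80] → ·
    (2,3)@(5, 7): e=[54,74,-12] → ·
    (3,3)@(7, 7): e=[58,58,0] → #  [on edge]
    (7,3)@(15, 7): e=[74,-6,48] → ·
  covered (15 px):
    · · · · · · · · · · ·
    · · · · · # # # # · ·
    · · # # # # # # · · ·
    · · · # # # # · · · ·
    · · · · · # · · · · ·
    · · · · · · · · · · ·
T2:
  2·area = 104  (B↔C swapped to make it positive)
  edge (2, 8)→(18, 6): d=(16,-2) top-left  bias=+0
  edge (18, 6)→(22, 12): d=(4,6) right/bottom  bias=-1
  edge (22, 12)→(2, 8): d=(-20,-4) top-left  bias=+0
    (5,3)@(11, 7): e=[2,46,56] → #
    (6,3)@(13, 7): e=[6,34,64] → #
    (7,3)@(15, 7): e=[10,22,72] → #
    (8,3)@(17, 7): e=[14,10,80] → #
    (9,3)@(19, 7): e=[18,-2,88] → ·
    (3,4)@(7, 9): e=[26,78,0] → #  [on edge]
    (4,4)@(9, 9): e=[30,66,8] → #
    (9,4)@(19, 9): e=[50,6,48] → #
    (10,4)@(21, 9): e=[54,-6,56] → ·
    (3,5)@(7, 11): e=[58,86,-40] → ·
    (4,5)@(9, 11): e=[62,74,-32] → ·
    (5,5)@(11, 11): e=[66,62,-24] → ·
    (8,5)@(17, 11): e=[78,26,0] → #  [on edge]
  covered (14 px):
    · · · · · · · · · · ·
    · · · · · · · · · · ·
    · · · · · · · · · · ·
    · · · · · # # # # · ·
    · · · # # # # # # # ·
    · · · · · · · · # # #

Z-buffer (winner per pixel, '.' = empty):
  . . . . . . . . . . .
  . . . . . 1 1 1 1 . .
  . . 1 1 1 1 1 1 . . .
  . . . 1 1 1 1 0 0 . .
  . . . 2 2 1 2 2 0 0 .
  . . . . . . . . 2 0 2

Answer: -1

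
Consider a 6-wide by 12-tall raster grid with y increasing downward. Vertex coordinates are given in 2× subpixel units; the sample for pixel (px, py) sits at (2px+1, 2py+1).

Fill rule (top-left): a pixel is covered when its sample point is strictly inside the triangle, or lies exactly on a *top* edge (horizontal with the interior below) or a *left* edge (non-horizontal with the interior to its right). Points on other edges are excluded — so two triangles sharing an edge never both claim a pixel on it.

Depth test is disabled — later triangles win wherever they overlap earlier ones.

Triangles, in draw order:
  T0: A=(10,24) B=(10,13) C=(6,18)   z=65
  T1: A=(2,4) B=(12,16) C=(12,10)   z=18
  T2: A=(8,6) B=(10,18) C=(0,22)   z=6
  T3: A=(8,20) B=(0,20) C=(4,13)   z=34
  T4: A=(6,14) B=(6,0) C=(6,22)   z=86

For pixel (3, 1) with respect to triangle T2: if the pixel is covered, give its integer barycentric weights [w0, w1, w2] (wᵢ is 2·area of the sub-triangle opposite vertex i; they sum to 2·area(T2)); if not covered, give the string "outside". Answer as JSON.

T0:
  2·area = 44  (B↔C swapped to make it positive)
  edge (10, 24)→(6, 18): d=(-4,-6) top-left  bias=+0
  edge (6, 18)→(10, 13): d=(4,-5) top-left  bias=+0
  edge (10, 13)→(10, 24): d=(0,11) right/bottom  bias=-1
    (4,7)@(9, 15): e=[30,3,11] → █
    (5,7)@(11, 15): e=[42,13,-11] → ·
    (3,8)@(7, 17): e=[10,1,33] → █
    (5,8)@(11, 17): e=[34,21,-11] → ·
    (3,9)@(7, 19): e=[2,9,33] → █
    (5,9)@(11, 19): e=[26,29,-11] → ·
    (3,10)@(7, 21): e=[-6,17,33] → ·
    (4,10)@(9, 21): e=[6,27,11] → █
    (5,10)@(11, 21): e=[18,37,-11] → ·
    (4,11)@(9, 23): e=[-2,35,11] → ·
  covered (6 px):
    · · · · · ·
    · · · · · ·
    · · · · · ·
    · · · · · ·
    · · · · · ·
    · · · · · ·
    · · · · · ·
    · · · · █ ·
    · · · █ █ ·
    · · · █ █ ·
    · · · · █ ·
    · · · · · ·
T1:
  2·area = 60  (B↔C swapped to make it positive)
  edge (2, 4)→(12, 10): d=(10,6) right/bottom  bias=-1
  edge (12, 10)→(12, 16): d=(0,6) right/bottom  bias=-1
  edge (12, 16)→(2, 4): d=(-10,-12) top-left  bias=+0
    (1,2)@(3, 5): e=[4,54,2] → █
    (2,2)@(5, 5): e=[-8,42,26] → ·
    (1,3)@(3, 7): e=[24,54,-18] → ·
    (2,3)@(5, 7): e=[12,42,6] → █
    (3,3)@(7, 7): e=[0,30,30] → ·  [on edge]
    (2,4)@(5, 9): e=[32,42,-14] → ·
    (3,4)@(7, 9): e=[20,30,10] → █
    (4,4)@(9, 9): e=[8,18,34] → █
    (5,4)@(11, 9): e=[-4,6,58] → ·
    (3,5)@(7, 11): e=[40,30,-10] → ·
    (4,5)@(9, 11): e=[28,18,14] → █
    (5,5)@(11, 11): e=[16,6,38] → █
  covered (7 px):
    · · · · · ·
    · · · · · ·
    · █ · · · ·
    · · █ · · ·
    · · · █ █ ·
    · · · · █ █
    · · · · · █
    · · · · · ·
    · · · · · ·
    · · · · · ·
    · · · · · ·
    · · · · · ·
T2:
  2·area = 128
  edge (8, 6)→(10, 18): d=(2,12) right/bottom  bias=-1
  edge (10, 18)→(0, 22): d=(-10,4) right/bottom  bias=-1
  edge (0, 22)→(8, 6): d=(8,-16) top-left  bias=+0
    (3,4)@(7, 9): e=[18,102,8] → █
    (4,4)@(9, 9): e=[-6,94,40] → ·
    (3,5)@(7, 11): e=[22,82,24] → █
    (4,5)@(9, 11): e=[-2,74,56] → ·
    (2,6)@(5, 13): e=[50,70,8] → █
    (4,6)@(9, 13): e=[2,54,72] → █
    (5,6)@(11, 13): e=[-22,46,104] → ·
    (2,7)@(5, 15): e=[54,50,24] → █
    (5,7)@(11, 15): e=[-18,26,120] → ·
    (1,8)@(3, 17): e=[82,38,8] → █
    (5,8)@(11, 17): e=[-14,6,136] → ·
    (1,9)@(3, 19): e=[86,18,24] → █
  covered (16 px):
    · · · · · ·
    · · · · · ·
    · · · · · ·
    · · · · · ·
    · · · █ · ·
    · · · █ · ·
    · · █ █ █ ·
    · · █ █ █ ·
    · █ █ █ █ ·
    · █ █ █ · ·
    █ · · · · ·
    · · · · · ·
T3:
  2·area = 56
  edge (8, 20)→(0, 20): d=(-8,0) right/bottom  bias=-1
  edge (0, 20)→(4, 13): d=(4,-7) top-left  bias=+0
  edge (4, 13)→(8, 20): d=(4,7) right/bottom  bias=-1
    (1,7)@(3, 15): e=[40,1,15] → █
    (2,7)@(5, 15): e=[40,15,1] → █
    (3,7)@(7, 15): e=[40,29,-13] → ·
    (1,8)@(3, 17): e=[24,9,23] → █
    (3,8)@(7, 17): e=[24,37,-5] → ·
    (0,9)@(1, 19): e=[8,3,45] → █
    (3,9)@(7, 19): e=[8,45,3] → █
    (4,9)@(9, 19): e=[8,59,-11] → ·
    (0,10)@(1, 21): e=[-8,11,53] → ·
    (1,10)@(3, 21): e=[-8,25,39] → ·
    (2,10)@(5, 21): e=[-8,39,25] → ·
    (3,10)@(7, 21): e=[-8,53,11] → ·
  covered (8 px):
    · · · · · ·
    · · · · · ·
    · · · · · ·
    · · · · · ·
    · · · · · ·
    · · · · · ·
    · · · · · ·
    · █ █ · · ·
    · █ █ · · ·
    █ █ █ █ · ·
    · · · · · ·
    · · · · · ·
T4:
  degenerate (2·area = 0) — covers nothing

Answer: "outside"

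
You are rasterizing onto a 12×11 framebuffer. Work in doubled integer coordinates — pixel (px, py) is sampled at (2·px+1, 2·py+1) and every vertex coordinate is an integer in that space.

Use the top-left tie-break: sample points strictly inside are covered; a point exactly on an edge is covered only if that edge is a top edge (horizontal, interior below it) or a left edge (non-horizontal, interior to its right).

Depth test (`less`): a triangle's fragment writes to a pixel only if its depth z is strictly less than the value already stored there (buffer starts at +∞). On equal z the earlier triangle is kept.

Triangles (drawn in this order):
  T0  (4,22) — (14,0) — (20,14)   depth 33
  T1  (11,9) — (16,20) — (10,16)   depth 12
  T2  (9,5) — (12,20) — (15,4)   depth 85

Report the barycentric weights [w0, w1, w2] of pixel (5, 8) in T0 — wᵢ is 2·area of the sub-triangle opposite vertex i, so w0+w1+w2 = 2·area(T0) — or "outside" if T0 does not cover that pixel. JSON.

T0:
  2·area = 272
  edge (4, 22)→(14, 0): d=(10,-22) top-left  bias=+0
  edge (14, 0)→(20, 14): d=(6,14) right/bottom  bias=-1
  edge (20, 14)→(4, 22): d=(-16,8) right/bottom  bias=-1
    (6,1)@(13, 3): e=[8,32,232] → X
    (7,1)@(15, 3): e=[52,4,216] → X
    (8,1)@(17, 3): e=[96,-24,200] → .
    (6,2)@(13, 5): e=[28,44,200] → X
    (8,2)@(17, 5): e=[116,-12,168] → .
    (5,3)@(11, 7): e=[4,84,184] → X
    (8,3)@(17, 7): e=[136,0,136] → .  [on edge]
    (5,4)@(11, 9): e=[24,96,152] → X
    (8,4)@(17, 9): e=[156,12,104] → X
    (9,4)@(19, 9): e=[200,-16,88] → .
    (4,5)@(9, 11): e=[0,136,136] → X  [on edge]
    (9,5)@(19, 11): e=[220,-4,56] → .
    (11,10)@(23, 21): e=[408,0,-136] → .  [on edge]
  covered (34 px):
    . . . . . . . . . . . .
    . . . . . . X X . . . .
    . . . . . . X X . . . .
    . . . . . X X X . . . .
    . . . . . X X X X . . .
    . . . . X X X X X . . .
    . . . . X X X X X X . .
    . . . . X X X X X . . .
    . . . X X X X . . . . .
    . . . X X . . . . . . .
    . . X . . . . . . . . .
T1:
  2·area = 46
  edge (11, 9)→(16, 20): d=(5,11) right/bottom  bias=-1
  edge (16, 20)→(10, 16): d=(-6,-4) top-left  bias=+0
  edge (10, 16)→(11, 9): d=(1,-7) top-left  bias=+0
    (5,4)@(11, 9): e=[0,46,0] → .  [on edge]
    (5,5)@(11, 11): e=[10,34,2] → X
    (6,5)@(13, 11): e=[-12,42,16] → .
    (5,6)@(11, 13): e=[20,22,4] → X
    (6,6)@(13, 13): e=[-2,30,18] → .
    (5,7)@(11, 15): e=[30,10,6] → X
    (6,7)@(13, 15): e=[8,18,20] → X
    (7,7)@(15, 15): e=[-14,26,34] → .
    (5,8)@(11, 17): e=[40,-2,8] → .
    (6,8)@(13, 17): e=[18,6,22] → X
    (7,8)@(15, 17): e=[-4,14,36] → .
    (6,9)@(13, 19): e=[28,-6,24] → .
  covered (6 px):
    . . . . . . . . . . . .
    . . . . . . . . . . . .
    . . . . . . . . . . . .
    . . . . . . . . . . . .
    . . . . . . . . . . . .
    . . . . . X . . . . . .
    . . . . . X . . . . . .
    . . . . . X X . . . . .
    . . . . . . X . . . . .
    . . . . . . . X . . . .
    . . . . . . . . . . . .
T2:
  2·area = 93  (B↔C swapped to make it positive)
  edge (9, 5)→(15, 4): d=(6,-1) top-left  bias=+0
  edge (15, 4)→(12, 20): d=(-3,16) right/bottom  bias=-1
  edge (12, 20)→(9, 5): d=(-3,-15) top-left  bias=+0
    (10,1)@(21, 3): e=[0,-93,186] → .  [on edge]
    (4,2)@(9, 5): e=[0,93,0] → X  [on edge]
    (5,2)@(11, 5): e=[2,61,30] → X
    (6,2)@(13, 5): e=[4,29,60] → X
    (7,2)@(15, 5): e=[6,-3,90] → .
    (4,3)@(9, 7): e=[12,87,-6] → .
    (5,3)@(11, 7): e=[14,55,24] → X
    (7,3)@(15, 7): e=[18,-9,84] → .
    (5,4)@(11, 9): e=[26,49,18] → X
    (7,4)@(15, 9): e=[30,-15,78] → .
    (5,5)@(11, 11): e=[38,43,12] → X
    (7,5)@(15, 11): e=[42,-21,72] → .
    (5,7)@(11, 15): e=[62,31,0] → X  [on edge]
  covered (12 px):
    . . . . . . . . . . . .
    . . . . . . . . . . . .
    . . . . X X X . . . . .
    . . . . . X X . . . . .
    . . . . . X X . . . . .
    . . . . . X X . . . . .
    . . . . . X X . . . . .
    . . . . . X . . . . . .
    . . . . . . . . . . . .
    . . . . . . . . . . . .
    . . . . . . . . . . . .

Final: [144,24,104]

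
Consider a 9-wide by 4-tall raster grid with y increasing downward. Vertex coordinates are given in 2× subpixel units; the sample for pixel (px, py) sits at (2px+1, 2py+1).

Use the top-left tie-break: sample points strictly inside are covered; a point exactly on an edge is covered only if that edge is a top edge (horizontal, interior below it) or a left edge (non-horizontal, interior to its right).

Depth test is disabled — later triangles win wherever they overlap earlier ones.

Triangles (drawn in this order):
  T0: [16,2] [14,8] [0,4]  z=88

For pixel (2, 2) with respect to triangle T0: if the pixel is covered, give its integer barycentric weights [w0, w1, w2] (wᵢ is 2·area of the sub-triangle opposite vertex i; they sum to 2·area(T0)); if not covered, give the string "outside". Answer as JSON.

T0:
  2·area = 92
  edge (16, 2)→(14, 8): d=(-2,6) right/bottom  bias=-1
  edge (14, 8)→(0, 4): d=(-14,-4) top-left  bias=+0
  edge (0, 4)→(16, 2): d=(16,-2) top-left  bias=+0
    (4,1)@(9, 3): e=[40,50,2] → #
    (5,1)@(11, 3): e=[28,58,6] → #
    (6,1)@(13, 3): e=[16,66,10] → #
    (7,1)@(15, 3): e=[4,74,14] → #
    (8,1)@(17, 3): e=[-8,82,18] → ·
    (2,2)@(5, 5): e=[60,6,26] → #
    (3,2)@(7, 5): e=[48,14,30] → #
    (7,2)@(15, 5): e=[0,46,46] → ·  [on edge]
    (2,3)@(5, 7): e=[56,-22,58] → ·
    (3,3)@(7, 7): e=[44,-14,62] → ·
    (4,3)@(9, 7): e=[32,-6,66] → ·
    (5,3)@(11, 7): e=[20,2,70] → #
  covered (11 px):
    · · · · · · · · ·
    · · · · # # # # ·
    · · # # # # # · ·
    · · · · · # # · ·

Answer: [6,26,60]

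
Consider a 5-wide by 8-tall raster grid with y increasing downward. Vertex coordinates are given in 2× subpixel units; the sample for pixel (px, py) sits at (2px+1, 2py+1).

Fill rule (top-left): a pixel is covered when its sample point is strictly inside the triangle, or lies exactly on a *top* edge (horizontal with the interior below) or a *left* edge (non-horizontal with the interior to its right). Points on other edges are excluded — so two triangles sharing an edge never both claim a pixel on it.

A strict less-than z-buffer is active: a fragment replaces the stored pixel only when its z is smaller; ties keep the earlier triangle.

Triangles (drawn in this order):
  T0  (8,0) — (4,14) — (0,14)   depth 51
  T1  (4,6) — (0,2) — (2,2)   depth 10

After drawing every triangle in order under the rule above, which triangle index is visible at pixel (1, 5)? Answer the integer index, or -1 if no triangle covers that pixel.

T0:
  2·area = 56
  edge (8, 0)→(4, 14): d=(-4,14) right/bottom  bias=-1
  edge (4, 14)→(0, 14): d=(-4,0) right/bottom  bias=-1
  edge (0, 14)→(8, 0): d=(8,-14) top-left  bias=+0
    (3,1)@(7, 3): e=[2,44,10] → █
    (4,1)@(9, 3): e=[-26,44,38] → ·
    (3,2)@(7, 5): e=[-6,36,26] → ·
    (2,3)@(5, 7): e=[14,28,14] → █
    (3,3)@(7, 7): e=[-14,28,42] → ·
    (1,4)@(3, 9): e=[34,20,2] → █
    (3,4)@(7, 9): e=[-22,20,58] → ·
    (1,5)@(3, 11): e=[26,12,18] → █
    (2,5)@(5, 11): e=[-2,12,46] → ·
    (0,6)@(1, 13): e=[46,4,6] → █
    (2,6)@(5, 13): e=[-10,4,62] → ·
    (0,7)@(1, 15): e=[38,-4,22] → ·
  covered (7 px):
    · · · · ·
    · · · █ ·
    · · · · ·
    · · █ · ·
    · █ █ · ·
    · █ · · ·
    █ █ · · ·
    · · · · ·
T1:
  2·area = 8
  edge (4, 6)→(0, 2): d=(-4,-4) top-left  bias=+0
  edge (0, 2)→(2, 2): d=(2,0) top-left  bias=+0
  edge (2, 2)→(4, 6): d=(2,4) right/bottom  bias=-1
    (0,1)@(1, 3): e=[0,2,6] → █  [on edge]
    (1,1)@(3, 3): e=[8,2,-2] → ·
    (0,2)@(1, 5): e=[-8,6,10] → ·
    (1,2)@(3, 5): e=[0,6,2] → █  [on edge]
    (2,2)@(5, 5): e=[8,6,-6] → ·
    (1,3)@(3, 7): e=[-8,10,6] → ·
    (2,3)@(5, 7): e=[0,10,-2] → ·  [on edge]
    (3,4)@(7, 9): e=[0,14,-6] → ·  [on edge]
    (4,5)@(9, 11): e=[0,18,-10] → ·  [on edge]
  covered (2 px):
    · · · · ·
    █ · · · ·
    · █ · · ·
    · · · · ·
    · · · · ·
    · · · · ·
    · · · · ·
    · · · · ·

Z-buffer (winner per pixel, '.' = empty):
  . . . . .
  1 . . 0 .
  . 1 . . .
  . . 0 . .
  . 0 0 . .
  . 0 . . .
  0 0 . . .
  . . . . .

Result: 0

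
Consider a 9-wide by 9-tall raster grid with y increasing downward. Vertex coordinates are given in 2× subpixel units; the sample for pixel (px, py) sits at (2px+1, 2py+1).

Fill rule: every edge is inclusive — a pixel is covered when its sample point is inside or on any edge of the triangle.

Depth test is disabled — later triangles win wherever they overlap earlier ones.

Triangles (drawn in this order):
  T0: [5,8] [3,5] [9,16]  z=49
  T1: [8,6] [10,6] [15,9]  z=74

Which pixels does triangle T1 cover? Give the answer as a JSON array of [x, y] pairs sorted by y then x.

T0:
  2·area = 4  (B↔C swapped to make it positive)
  edge (5, 8)→(9, 16): d=(4,8) inclusive
  edge (9, 16)→(3, 5): d=(-6,-11) inclusive
  edge (3, 5)→(5, 8): d=(2,3) inclusive
    (1,2)@(3, 5): e=[4,0,0] → █  [on edge]
    (2,2)@(5, 5): e=[-12,22,-6] → ·
    (1,3)@(3, 7): e=[12,-12,4] → ·
    (3,5)@(7, 11): e=[-4,8,0] → ·  [on edge]
    (5,8)@(11, 17): e=[-12,16,0] → ·  [on edge]
  covered (1 px):
    · · · · · · · · ·
    · · · · · · · · ·
    · █ · · · · · · ·
    · · · · · · · · ·
    · · · · · · · · ·
    · · · · · · · · ·
    · · · · · · · · ·
    · · · · · · · · ·
    · · · · · · · · ·
T1:
  2·area = 6
  edge (8, 6)→(10, 6): d=(2,0) inclusive
  edge (10, 6)→(15, 9): d=(5,3) inclusive
  edge (15, 9)→(8, 6): d=(-7,-3) inclusive
    (0,1)@(1, 3): e=[-6,12,0] → ·  [on edge]
    (2,1)@(5, 3): e=[-6,0,12] → ·  [on edge]
    (5,3)@(11, 7): e=[2,2,2] → █
    (6,3)@(13, 7): e=[2,-4,8] → ·
    (5,4)@(11, 9): e=[6,12,-12] → ·
    (7,4)@(15, 9): e=[6,0,0] → █  [on edge]
    (8,4)@(17, 9): e=[6,-6,6] → ·
    (7,5)@(15, 11): e=[10,10,-14] → ·
  covered (2 px):
    · · · · · · · · ·
    · · · · · · · · ·
    · · · · · · · · ·
    · · · · · █ · · ·
    · · · · · · · █ ·
    · · · · · · · · ·
    · · · · · · · · ·
    · · · · · · · · ·
    · · · · · · · · ·

Result: [[5,3],[7,4]]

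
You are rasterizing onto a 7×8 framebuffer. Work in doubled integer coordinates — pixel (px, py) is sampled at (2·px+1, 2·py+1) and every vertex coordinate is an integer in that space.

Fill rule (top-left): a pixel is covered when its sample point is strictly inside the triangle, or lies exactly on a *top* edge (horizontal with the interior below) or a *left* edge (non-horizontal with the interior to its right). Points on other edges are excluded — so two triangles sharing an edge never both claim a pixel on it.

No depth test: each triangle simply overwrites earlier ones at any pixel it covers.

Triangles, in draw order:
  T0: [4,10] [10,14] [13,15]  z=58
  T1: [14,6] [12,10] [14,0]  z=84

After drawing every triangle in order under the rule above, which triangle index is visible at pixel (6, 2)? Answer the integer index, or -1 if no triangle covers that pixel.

T0:
  2·area = 6  (B↔C swapped to make it positive)
  edge (4, 10)→(13, 15): d=(9,5) right/bottom  bias=-1
  edge (13, 15)→(10, 14): d=(-3,-1) top-left  bias=+0
  edge (10, 14)→(4, 10): d=(-6,-4) top-left  bias=+0
    (0,5)@(1, 11): e=[24,0,-18] → ·  [on edge]
    (3,6)@(7, 13): e=[12,0,-6] → ·  [on edge]
    (4,6)@(9, 13): e=[2,2,2] → █
    (5,6)@(11, 13): e=[-8,4,10] → ·
    (4,7)@(9, 15): e=[20,-4,-10] → ·
    (6,7)@(13, 15): e=[0,0,6] → ·  [on edge]
  covered (1 px):
    · · · · · · ·
    · · · · · · ·
    · · · · · · ·
    · · · · · · ·
    · · · · · · ·
    · · · · · · ·
    · · · · █ · ·
    · · · · · · ·
T1:
  2·area = 12
  edge (14, 6)→(12, 10): d=(-2,4) right/bottom  bias=-1
  edge (12, 10)→(14, 0): d=(2,-10) top-left  bias=+0
  edge (14, 0)→(14, 6): d=(0,6) right/bottom  bias=-1
    (6,2)@(13, 5): e=[6,0,6] → █  [on edge]
    (6,3)@(13, 7): e=[2,4,6] → █
    (6,4)@(13, 9): e=[-2,8,6] → ·
    (5,7)@(11, 15): e=[-6,0,18] → ·  [on edge]
  covered (2 px):
    · · · · · · ·
    · · · · · · ·
    · · · · · · █
    · · · · · · █
    · · · · · · ·
    · · · · · · ·
    · · · · · · ·
    · · · · · · ·

Z-buffer (winner per pixel, '.' = empty):
  . . . . . . .
  . . . . . . .
  . . . . . . 1
  . . . . . . 1
  . . . . . . .
  . . . . . . .
  . . . . 0 . .
  . . . . . . .

Result: 1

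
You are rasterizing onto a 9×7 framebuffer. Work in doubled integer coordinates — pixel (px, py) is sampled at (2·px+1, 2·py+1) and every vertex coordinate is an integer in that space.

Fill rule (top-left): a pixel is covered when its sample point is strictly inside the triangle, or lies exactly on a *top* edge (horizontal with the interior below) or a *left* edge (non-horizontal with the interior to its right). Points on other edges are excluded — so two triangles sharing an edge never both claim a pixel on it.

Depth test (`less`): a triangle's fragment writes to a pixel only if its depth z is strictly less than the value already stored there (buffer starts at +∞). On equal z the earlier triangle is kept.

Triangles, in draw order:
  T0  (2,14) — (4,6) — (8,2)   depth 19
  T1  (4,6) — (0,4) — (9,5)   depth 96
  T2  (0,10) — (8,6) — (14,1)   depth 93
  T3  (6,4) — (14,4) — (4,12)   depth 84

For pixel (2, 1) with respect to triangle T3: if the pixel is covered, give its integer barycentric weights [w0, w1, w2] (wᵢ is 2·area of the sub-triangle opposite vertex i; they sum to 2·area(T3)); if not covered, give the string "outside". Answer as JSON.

T0:
  2·area = 24
  edge (2, 14)→(4, 6): d=(2,-8) top-left  bias=+0
  edge (4, 6)→(8, 2): d=(4,-4) top-left  bias=+0
  edge (8, 2)→(2, 14): d=(-6,12) right/bottom  bias=-1
    (4,0)@(9, 1): e=[30,0,-6] → .  [on edge]
    (3,1)@(7, 3): e=[18,0,6] → X  [on edge]
    (4,1)@(9, 3): e=[34,8,-18] → .
    (2,2)@(5, 5): e=[6,0,18] → X  [on edge]
    (3,2)@(7, 5): e=[22,8,-6] → .
    (1,3)@(3, 7): e=[-6,0,30] → .  [on edge]
    (2,3)@(5, 7): e=[10,8,6] → X
    (3,3)@(7, 7): e=[26,16,-18] → .
    (0,4)@(1, 9): e=[-18,0,42] → .  [on edge]
    (2,4)@(5, 9): e=[14,16,-6] → .
    (1,5)@(3, 11): e=[2,16,6] → X
    (2,5)@(5, 11): e=[18,24,-18] → .
  covered (4 px):
    . . . . . . . . .
    . . . X . . . . .
    . . X . . . . . .
    . . X . . . . . .
    . . . . . . . . .
    . X . . . . . . .
    . . . . . . . . .
T1:
  2·area = 14
  edge (4, 6)→(0, 4): d=(-4,-2) top-left  bias=+0
  edge (0, 4)→(9, 5): d=(9,1) right/bottom  bias=-1
  edge (9, 5)→(4, 6): d=(-5,1) right/bottom  bias=-1
    (1,2)@(3, 5): e=[2,6,6] → X
    (2,2)@(5, 5): e=[6,4,4] → X
    (3,2)@(7, 5): e=[10,2,2] → X
    (4,2)@(9, 5): e=[14,0,0] → .  [on edge]
    (1,3)@(3, 7): e=[-6,24,-4] → .
    (2,3)@(5, 7): e=[-2,22,-6] → .
    (3,3)@(7, 7): e=[2,20,-8] → .
  covered (3 px):
    . . . . . . . . .
    . . . . . . . . .
    . X X X . . . . .
    . . . . . . . . .
    . . . . . . . . .
    . . . . . . . . .
    . . . . . . . . .
T2:
  2·area = 16  (B↔C swapped to make it positive)
  edge (0, 10)→(14, 1): d=(14,-9) top-left  bias=+0
  edge (14, 1)→(8, 6): d=(-6,5) right/bottom  bias=-1
  edge (8, 6)→(0, 10): d=(-8,4) right/bottom  bias=-1
    (5,1)@(11, 3): e=[1,3,12] → X
    (6,1)@(13, 3): e=[19,-7,4] → .
    (4,2)@(9, 5): e=[11,1,4] → X
    (5,2)@(11, 5): e=[29,-9,-4] → .
    (2,3)@(5, 7): e=[3,9,4] → X
    (3,3)@(7, 7): e=[21,-1,-4] → .
    (4,3)@(9, 7): e=[39,-11,-12] → .
    (2,4)@(5, 9): e=[31,-3,-12] → .
  covered (3 px):
    . . . . . . . . .
    . . . . . X . . .
    . . . . X . . . .
    . . X . . . . . .
    . . . . . . . . .
    . . . . . . . . .
    . . . . . . . . .
T3:
  2·area = 64
  edge (6, 4)→(14, 4): d=(8,0) top-left  bias=+0
  edge (14, 4)→(4, 12): d=(-10,8) right/bottom  bias=-1
  edge (4, 12)→(6, 4): d=(2,-8) top-left  bias=+0
    (3,2)@(7, 5): e=[8,46,10] → X
    (4,2)@(9, 5): e=[8,30,26] → X
    (5,2)@(11, 5): e=[8,14,42] → X
    (6,2)@(13, 5): e=[8,-2,58] → .
    (3,3)@(7, 7): e=[24,26,14] → X
    (5,3)@(11, 7): e=[24,-6,46] → .
    (2,4)@(5, 9): e=[40,22,2] → X
    (4,4)@(9, 9): e=[40,-10,34] → .
    (2,5)@(5, 11): e=[56,2,6] → X
    (3,5)@(7, 11): e=[56,-14,22] → .
    (2,6)@(5, 13): e=[72,-18,10] → .
  covered (8 px):
    . . . . . . . . .
    . . . . . . . . .
    . . . X X X . . .
    . . . X X . . . .
    . . X X . . . . .
    . . X . . . . . .
    . . . . . . . . .

Answer: "outside"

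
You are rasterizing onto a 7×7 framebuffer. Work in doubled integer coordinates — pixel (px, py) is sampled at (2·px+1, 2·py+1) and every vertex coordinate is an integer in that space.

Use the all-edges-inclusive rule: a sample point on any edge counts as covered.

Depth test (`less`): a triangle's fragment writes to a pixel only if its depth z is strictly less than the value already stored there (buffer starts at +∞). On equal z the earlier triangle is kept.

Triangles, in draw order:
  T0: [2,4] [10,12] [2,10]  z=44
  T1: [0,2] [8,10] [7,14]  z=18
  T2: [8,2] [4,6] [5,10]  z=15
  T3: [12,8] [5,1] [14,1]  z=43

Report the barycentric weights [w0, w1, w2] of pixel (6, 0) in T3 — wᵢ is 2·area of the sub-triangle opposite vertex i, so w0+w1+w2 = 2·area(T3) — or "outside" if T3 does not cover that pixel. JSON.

T0:
  2·area = 48
  edge (2, 4)→(10, 12): d=(8,8) inclusive
  edge (10, 12)→(2, 10): d=(-8,-2) inclusive
  edge (2, 10)→(2, 4): d=(0,-6) inclusive
    (0,1)@(1, 3): e=[0,54,-6] → ·  [on edge]
    (1,2)@(3, 5): e=[0,42,6] → █  [on edge]
    (2,2)@(5, 5): e=[-16,46,18] → ·
    (1,3)@(3, 7): e=[16,26,6] → █
    (2,3)@(5, 7): e=[0,30,18] → █  [on edge]
    (3,3)@(7, 7): e=[-16,34,30] → ·
    (1,4)@(3, 9): e=[32,10,6] → █
    (3,4)@(7, 9): e=[0,18,30] → █  [on edge]
    (4,4)@(9, 9): e=[-16,22,42] → ·
    (1,5)@(3, 11): e=[48,-6,6] → ·
    (2,5)@(5, 11): e=[32,-2,18] → ·
    (3,5)@(7, 11): e=[16,2,30] → █
    (4,5)@(9, 11): e=[0,6,42] → █  [on edge]
    (5,6)@(11, 13): e=[0,-6,54] → ·  [on edge]
  covered (8 px):
    · · · · · · ·
    · · · · · · ·
    · █ · · · · ·
    · █ █ · · · ·
    · █ █ █ · · ·
    · · · █ █ · ·
    · · · · · · ·
T1:
  2·area = 40
  edge (0, 2)→(8, 10): d=(8,8) inclusive
  edge (8, 10)→(7, 14): d=(-1,4) inclusive
  edge (7, 14)→(0, 2): d=(-7,-12) inclusive
    (0,1)@(1, 3): e=[0,35,5] → █  [on edge]
    (1,1)@(3, 3): e=[-16,27,29] → ·
    (0,2)@(1, 5): e=[16,33,-9] → ·
    (1,2)@(3, 5): e=[0,25,15] → █  [on edge]
    (2,2)@(5, 5): e=[-16,17,39] → ·
    (1,3)@(3, 7): e=[16,23,1] → █
    (2,3)@(5, 7): e=[0,15,25] → █  [on edge]
    (3,3)@(7, 7): e=[-16,7,49] → ·
    (1,4)@(3, 9): e=[32,21,-13] → ·
    (2,4)@(5, 9): e=[16,13,11] → █
    (3,4)@(7, 9): e=[0,5,35] → █  [on edge]
    (4,4)@(9, 9): e=[-16,-3,59] → ·
    (4,5)@(9, 11): e=[0,-5,45] → ·  [on edge]
    (5,6)@(11, 13): e=[0,-15,55] → ·  [on edge]
  covered (8 px):
    · · · · · · ·
    █ · · · · · ·
    · █ · · · · ·
    · █ █ · · · ·
    · · █ █ · · ·
    · · · █ · · ·
    · · · █ · · ·
T2:
  2·area = 20  (B↔C swapped to make it positive)
  edge (8, 2)→(5, 10): d=(-3,8) inclusive
  edge (5, 10)→(4, 6): d=(-1,-4) inclusive
  edge (4, 6)→(8, 2): d=(4,-4) inclusive
    (4,0)@(9, 1): e=[-5,25,0] → ·  [on edge]
    (3,1)@(7, 3): e=[5,15,0] → █  [on edge]
    (4,1)@(9, 3): e=[-11,23,8] → ·
    (2,2)@(5, 5): e=[15,5,0] → █  [on edge]
    (3,2)@(7, 5): e=[-1,13,8] → ·
    (1,3)@(3, 7): e=[25,-5,0] → ·  [on edge]
    (2,3)@(5, 7): e=[9,3,8] → █
    (3,3)@(7, 7): e=[-7,11,16] → ·
    (0,4)@(1, 9): e=[35,-15,0] → ·  [on edge]
    (2,4)@(5, 9): e=[3,1,16] → █
    (3,4)@(7, 9): e=[-13,9,24] → ·
    (2,5)@(5, 11): e=[-3,-1,24] → ·
  covered (4 px):
    · · · · · · ·
    · · · █ · · ·
    · · █ · · · ·
    · · █ · · · ·
    · · █ · · · ·
    · · · · · · ·
    · · · · · · ·
T3:
  2·area = 63
  edge (12, 8)→(5, 1): d=(-7,-7) inclusive
  edge (5, 1)→(14, 1): d=(9,0) inclusive
  edge (14, 1)→(12, 8): d=(-2,7) inclusive
    (0,0)@(1, 1): e=[-28,0,91] → ·  [on edge]
    (1,0)@(3, 1): e=[-14,0,77] → ·  [on edge]
    (2,0)@(5, 1): e=[0,0,63] → █  [on edge]
    (3,0)@(7, 1): e=[14,0,49] → █  [on edge]
    (4,0)@(9, 1): e=[28,0,35] → █  [on edge]
    (5,0)@(11, 1): e=[42,0,21] → █  [on edge]
    (6,0)@(13, 1): e=[56,0,7] → █  [on edge]
    (2,1)@(5, 3): e=[-14,18,59] → ·
    (3,1)@(7, 3): e=[0,18,45] → █  [on edge]
    (3,2)@(7, 5): e=[-14,36,41] → ·
    (4,2)@(9, 5): e=[0,36,27] → █  [on edge]
    (6,2)@(13, 5): e=[28,36,-1] → ·
    (5,3)@(11, 7): e=[0,54,9] → █  [on edge]
    (6,4)@(13, 9): e=[0,72,-9] → ·  [on edge]
  covered (12 px):
    · · █ █ █ █ █
    · · · █ █ █ █
    · · · · █ █ ·
    · · · · · █ ·
    · · · · · · ·
    · · · · · · ·
    · · · · · · ·

Result: [0,7,56]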